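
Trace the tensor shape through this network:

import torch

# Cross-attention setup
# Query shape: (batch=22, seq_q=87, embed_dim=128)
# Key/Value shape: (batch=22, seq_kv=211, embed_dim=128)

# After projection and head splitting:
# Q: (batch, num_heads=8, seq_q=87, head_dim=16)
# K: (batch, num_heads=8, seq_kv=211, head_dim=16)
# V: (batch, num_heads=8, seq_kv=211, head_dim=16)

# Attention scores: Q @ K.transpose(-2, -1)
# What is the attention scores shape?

Input shape: (22, 87, 128)
Output shape: (22, 8, 87, 211)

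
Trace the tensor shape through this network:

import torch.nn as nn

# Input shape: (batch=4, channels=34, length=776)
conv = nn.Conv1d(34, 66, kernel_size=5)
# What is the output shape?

Input shape: (4, 34, 776)
Output shape: (4, 66, 772)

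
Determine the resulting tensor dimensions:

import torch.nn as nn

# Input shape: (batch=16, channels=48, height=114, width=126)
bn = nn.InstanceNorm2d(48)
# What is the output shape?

Input shape: (16, 48, 114, 126)
Output shape: (16, 48, 114, 126)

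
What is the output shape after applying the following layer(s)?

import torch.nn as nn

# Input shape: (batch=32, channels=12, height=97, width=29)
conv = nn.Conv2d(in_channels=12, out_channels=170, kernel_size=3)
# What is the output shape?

Input shape: (32, 12, 97, 29)
Output shape: (32, 170, 95, 27)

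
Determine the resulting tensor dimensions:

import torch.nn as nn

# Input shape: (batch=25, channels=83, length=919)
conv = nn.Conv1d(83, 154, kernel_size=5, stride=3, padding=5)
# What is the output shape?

Input shape: (25, 83, 919)
Output shape: (25, 154, 309)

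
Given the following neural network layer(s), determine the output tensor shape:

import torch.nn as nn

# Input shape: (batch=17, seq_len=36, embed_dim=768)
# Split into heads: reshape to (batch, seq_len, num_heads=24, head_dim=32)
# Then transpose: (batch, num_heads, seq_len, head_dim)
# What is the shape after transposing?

Input shape: (17, 36, 768)
  -> after reshape: (17, 36, 24, 32)
Output shape: (17, 24, 36, 32)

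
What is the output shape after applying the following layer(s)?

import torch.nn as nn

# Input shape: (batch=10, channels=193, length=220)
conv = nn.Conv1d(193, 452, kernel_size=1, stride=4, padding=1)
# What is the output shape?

Input shape: (10, 193, 220)
Output shape: (10, 452, 56)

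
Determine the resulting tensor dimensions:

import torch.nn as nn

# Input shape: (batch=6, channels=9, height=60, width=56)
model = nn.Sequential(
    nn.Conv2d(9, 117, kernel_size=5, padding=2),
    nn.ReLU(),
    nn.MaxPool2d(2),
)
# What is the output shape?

Input shape: (6, 9, 60, 56)
  -> after Conv2d: (6, 117, 60, 56)
  -> after ReLU: (6, 117, 60, 56)
Output shape: (6, 117, 30, 28)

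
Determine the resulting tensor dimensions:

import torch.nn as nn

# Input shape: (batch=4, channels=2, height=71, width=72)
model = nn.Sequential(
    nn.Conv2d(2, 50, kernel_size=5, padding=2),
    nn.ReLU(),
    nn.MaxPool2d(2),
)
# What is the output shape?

Input shape: (4, 2, 71, 72)
  -> after Conv2d: (4, 50, 71, 72)
  -> after ReLU: (4, 50, 71, 72)
Output shape: (4, 50, 35, 36)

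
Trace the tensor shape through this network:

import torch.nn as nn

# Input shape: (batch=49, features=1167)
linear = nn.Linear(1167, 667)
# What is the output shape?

Input shape: (49, 1167)
Output shape: (49, 667)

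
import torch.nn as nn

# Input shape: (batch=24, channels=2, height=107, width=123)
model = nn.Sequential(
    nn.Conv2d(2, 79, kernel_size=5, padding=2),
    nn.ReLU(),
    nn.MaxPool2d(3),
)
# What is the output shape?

Input shape: (24, 2, 107, 123)
  -> after Conv2d: (24, 79, 107, 123)
  -> after ReLU: (24, 79, 107, 123)
Output shape: (24, 79, 35, 41)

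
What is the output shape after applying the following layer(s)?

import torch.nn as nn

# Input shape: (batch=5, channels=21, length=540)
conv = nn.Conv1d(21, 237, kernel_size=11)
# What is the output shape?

Input shape: (5, 21, 540)
Output shape: (5, 237, 530)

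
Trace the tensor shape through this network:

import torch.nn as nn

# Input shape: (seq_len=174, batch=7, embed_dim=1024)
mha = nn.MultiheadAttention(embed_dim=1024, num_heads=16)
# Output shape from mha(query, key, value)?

Input shape: (174, 7, 1024)
Output shape: (174, 7, 1024)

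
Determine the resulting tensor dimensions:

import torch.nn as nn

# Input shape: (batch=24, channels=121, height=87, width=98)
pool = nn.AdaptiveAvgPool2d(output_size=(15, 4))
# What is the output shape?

Input shape: (24, 121, 87, 98)
Output shape: (24, 121, 15, 4)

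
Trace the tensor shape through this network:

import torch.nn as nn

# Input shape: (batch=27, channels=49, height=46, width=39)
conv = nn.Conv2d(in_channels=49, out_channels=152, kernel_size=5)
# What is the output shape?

Input shape: (27, 49, 46, 39)
Output shape: (27, 152, 42, 35)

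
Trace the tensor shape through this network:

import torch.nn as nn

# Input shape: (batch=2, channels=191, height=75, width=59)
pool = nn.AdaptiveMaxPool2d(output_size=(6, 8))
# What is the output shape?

Input shape: (2, 191, 75, 59)
Output shape: (2, 191, 6, 8)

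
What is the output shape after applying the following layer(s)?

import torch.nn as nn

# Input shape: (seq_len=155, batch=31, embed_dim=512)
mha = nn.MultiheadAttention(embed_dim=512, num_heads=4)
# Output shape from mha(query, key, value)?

Input shape: (155, 31, 512)
Output shape: (155, 31, 512)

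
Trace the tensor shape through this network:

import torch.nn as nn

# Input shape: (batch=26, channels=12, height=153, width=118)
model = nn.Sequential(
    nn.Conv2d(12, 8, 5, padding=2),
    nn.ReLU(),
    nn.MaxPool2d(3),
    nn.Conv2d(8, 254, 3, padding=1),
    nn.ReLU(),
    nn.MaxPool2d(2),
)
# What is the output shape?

Input shape: (26, 12, 153, 118)
  -> after first Conv2d: (26, 8, 153, 118)
  -> after first MaxPool2d: (26, 8, 51, 39)
  -> after second Conv2d: (26, 254, 51, 39)
Output shape: (26, 254, 25, 19)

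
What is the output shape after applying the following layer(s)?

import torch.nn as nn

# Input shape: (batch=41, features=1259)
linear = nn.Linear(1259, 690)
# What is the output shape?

Input shape: (41, 1259)
Output shape: (41, 690)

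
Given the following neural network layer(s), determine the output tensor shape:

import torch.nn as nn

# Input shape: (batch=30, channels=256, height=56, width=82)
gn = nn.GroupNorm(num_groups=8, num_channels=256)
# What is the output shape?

Input shape: (30, 256, 56, 82)
Output shape: (30, 256, 56, 82)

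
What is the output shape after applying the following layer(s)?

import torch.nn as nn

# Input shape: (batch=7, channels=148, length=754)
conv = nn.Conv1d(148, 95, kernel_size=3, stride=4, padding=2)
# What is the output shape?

Input shape: (7, 148, 754)
Output shape: (7, 95, 189)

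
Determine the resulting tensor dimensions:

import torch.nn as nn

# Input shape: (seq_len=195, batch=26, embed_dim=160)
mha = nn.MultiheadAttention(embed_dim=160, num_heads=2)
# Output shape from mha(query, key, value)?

Input shape: (195, 26, 160)
Output shape: (195, 26, 160)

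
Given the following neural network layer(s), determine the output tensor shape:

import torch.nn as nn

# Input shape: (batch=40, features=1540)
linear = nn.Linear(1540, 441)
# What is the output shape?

Input shape: (40, 1540)
Output shape: (40, 441)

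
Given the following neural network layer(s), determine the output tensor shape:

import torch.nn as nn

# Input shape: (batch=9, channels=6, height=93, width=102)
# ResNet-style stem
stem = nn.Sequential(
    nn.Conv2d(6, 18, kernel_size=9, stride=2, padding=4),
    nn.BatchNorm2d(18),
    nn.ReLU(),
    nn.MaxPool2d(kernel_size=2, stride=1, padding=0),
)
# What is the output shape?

Input shape: (9, 6, 93, 102)
  -> after Conv2d 9x9 stride=2: (9, 18, 47, 51)
Output shape: (9, 18, 46, 50)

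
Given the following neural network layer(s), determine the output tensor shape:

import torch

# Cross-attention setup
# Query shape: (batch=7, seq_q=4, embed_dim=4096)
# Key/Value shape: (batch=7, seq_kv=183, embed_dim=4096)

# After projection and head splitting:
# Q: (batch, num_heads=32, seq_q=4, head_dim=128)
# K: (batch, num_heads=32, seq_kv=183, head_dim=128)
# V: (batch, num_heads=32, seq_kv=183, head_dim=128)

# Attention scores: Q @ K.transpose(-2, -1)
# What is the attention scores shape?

Input shape: (7, 4, 4096)
Output shape: (7, 32, 4, 183)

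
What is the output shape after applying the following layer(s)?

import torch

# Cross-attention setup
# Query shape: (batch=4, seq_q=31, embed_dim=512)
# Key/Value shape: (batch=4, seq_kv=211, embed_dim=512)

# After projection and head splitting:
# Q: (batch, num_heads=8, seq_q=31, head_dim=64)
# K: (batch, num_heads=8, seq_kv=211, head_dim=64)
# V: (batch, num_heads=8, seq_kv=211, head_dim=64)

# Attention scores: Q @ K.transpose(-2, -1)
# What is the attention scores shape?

Input shape: (4, 31, 512)
Output shape: (4, 8, 31, 211)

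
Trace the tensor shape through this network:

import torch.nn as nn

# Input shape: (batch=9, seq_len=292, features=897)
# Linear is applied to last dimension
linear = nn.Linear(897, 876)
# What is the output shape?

Input shape: (9, 292, 897)
Output shape: (9, 292, 876)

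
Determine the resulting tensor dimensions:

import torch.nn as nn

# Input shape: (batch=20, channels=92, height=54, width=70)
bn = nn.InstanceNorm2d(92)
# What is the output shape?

Input shape: (20, 92, 54, 70)
Output shape: (20, 92, 54, 70)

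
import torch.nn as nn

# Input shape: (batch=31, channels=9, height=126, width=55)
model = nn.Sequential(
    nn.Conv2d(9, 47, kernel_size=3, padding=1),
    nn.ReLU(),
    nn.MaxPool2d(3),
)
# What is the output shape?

Input shape: (31, 9, 126, 55)
  -> after Conv2d: (31, 47, 126, 55)
  -> after ReLU: (31, 47, 126, 55)
Output shape: (31, 47, 42, 18)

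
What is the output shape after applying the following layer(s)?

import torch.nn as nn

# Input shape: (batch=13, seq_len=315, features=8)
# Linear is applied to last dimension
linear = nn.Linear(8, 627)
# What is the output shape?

Input shape: (13, 315, 8)
Output shape: (13, 315, 627)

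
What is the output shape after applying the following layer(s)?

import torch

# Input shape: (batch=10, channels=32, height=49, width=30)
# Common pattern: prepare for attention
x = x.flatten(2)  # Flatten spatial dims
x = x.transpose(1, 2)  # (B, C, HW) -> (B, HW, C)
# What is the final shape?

Input shape: (10, 32, 49, 30)
  -> after flatten(2): (10, 32, 1470)
Output shape: (10, 1470, 32)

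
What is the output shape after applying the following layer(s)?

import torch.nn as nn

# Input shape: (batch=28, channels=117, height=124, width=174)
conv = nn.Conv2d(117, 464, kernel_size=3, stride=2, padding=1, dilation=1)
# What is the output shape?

Input shape: (28, 117, 124, 174)
Output shape: (28, 464, 62, 87)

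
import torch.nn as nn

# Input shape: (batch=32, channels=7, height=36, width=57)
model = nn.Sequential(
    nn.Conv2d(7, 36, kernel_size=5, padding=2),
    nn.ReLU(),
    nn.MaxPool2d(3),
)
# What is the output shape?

Input shape: (32, 7, 36, 57)
  -> after Conv2d: (32, 36, 36, 57)
  -> after ReLU: (32, 36, 36, 57)
Output shape: (32, 36, 12, 19)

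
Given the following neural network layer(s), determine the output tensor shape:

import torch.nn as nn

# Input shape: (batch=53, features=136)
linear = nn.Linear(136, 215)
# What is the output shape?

Input shape: (53, 136)
Output shape: (53, 215)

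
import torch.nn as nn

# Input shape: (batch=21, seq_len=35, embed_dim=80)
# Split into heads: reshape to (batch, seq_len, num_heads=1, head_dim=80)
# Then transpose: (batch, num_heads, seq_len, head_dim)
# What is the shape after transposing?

Input shape: (21, 35, 80)
  -> after reshape: (21, 35, 1, 80)
Output shape: (21, 1, 35, 80)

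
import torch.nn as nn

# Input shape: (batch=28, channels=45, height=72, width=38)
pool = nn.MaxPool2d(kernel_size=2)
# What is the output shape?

Input shape: (28, 45, 72, 38)
Output shape: (28, 45, 36, 19)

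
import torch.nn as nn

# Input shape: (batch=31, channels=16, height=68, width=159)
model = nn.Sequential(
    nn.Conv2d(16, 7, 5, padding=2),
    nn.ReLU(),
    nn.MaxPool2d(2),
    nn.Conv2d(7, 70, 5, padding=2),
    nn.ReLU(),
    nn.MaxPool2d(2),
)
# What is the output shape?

Input shape: (31, 16, 68, 159)
  -> after first Conv2d: (31, 7, 68, 159)
  -> after first MaxPool2d: (31, 7, 34, 79)
  -> after second Conv2d: (31, 70, 34, 79)
Output shape: (31, 70, 17, 39)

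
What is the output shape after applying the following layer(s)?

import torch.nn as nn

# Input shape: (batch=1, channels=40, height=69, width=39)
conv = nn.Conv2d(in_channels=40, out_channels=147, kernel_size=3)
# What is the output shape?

Input shape: (1, 40, 69, 39)
Output shape: (1, 147, 67, 37)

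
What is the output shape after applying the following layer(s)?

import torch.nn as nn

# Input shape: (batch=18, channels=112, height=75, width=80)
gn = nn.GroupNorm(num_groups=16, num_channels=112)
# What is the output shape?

Input shape: (18, 112, 75, 80)
Output shape: (18, 112, 75, 80)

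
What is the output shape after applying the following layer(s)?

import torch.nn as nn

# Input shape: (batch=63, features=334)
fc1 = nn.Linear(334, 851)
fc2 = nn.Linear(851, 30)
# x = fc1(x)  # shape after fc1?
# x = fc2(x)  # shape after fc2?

Input shape: (63, 334)
  -> after fc1: (63, 851)
Output shape: (63, 30)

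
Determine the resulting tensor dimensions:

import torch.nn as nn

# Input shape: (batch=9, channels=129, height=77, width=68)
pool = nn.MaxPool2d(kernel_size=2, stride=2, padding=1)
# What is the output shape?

Input shape: (9, 129, 77, 68)
Output shape: (9, 129, 39, 35)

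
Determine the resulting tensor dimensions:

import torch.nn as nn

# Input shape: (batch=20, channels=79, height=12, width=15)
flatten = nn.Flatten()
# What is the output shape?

Input shape: (20, 79, 12, 15)
Output shape: (20, 14220)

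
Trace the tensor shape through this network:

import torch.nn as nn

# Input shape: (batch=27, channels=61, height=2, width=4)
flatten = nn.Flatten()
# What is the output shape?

Input shape: (27, 61, 2, 4)
Output shape: (27, 488)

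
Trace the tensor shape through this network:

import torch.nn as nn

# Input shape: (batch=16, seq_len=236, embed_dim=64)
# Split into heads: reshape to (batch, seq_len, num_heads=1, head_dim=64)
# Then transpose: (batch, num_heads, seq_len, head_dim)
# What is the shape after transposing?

Input shape: (16, 236, 64)
  -> after reshape: (16, 236, 1, 64)
Output shape: (16, 1, 236, 64)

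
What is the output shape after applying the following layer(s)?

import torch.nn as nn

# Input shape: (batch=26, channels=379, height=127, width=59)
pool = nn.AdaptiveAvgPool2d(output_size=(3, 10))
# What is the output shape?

Input shape: (26, 379, 127, 59)
Output shape: (26, 379, 3, 10)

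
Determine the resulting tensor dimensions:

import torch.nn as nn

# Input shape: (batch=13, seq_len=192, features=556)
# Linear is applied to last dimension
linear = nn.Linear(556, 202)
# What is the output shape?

Input shape: (13, 192, 556)
Output shape: (13, 192, 202)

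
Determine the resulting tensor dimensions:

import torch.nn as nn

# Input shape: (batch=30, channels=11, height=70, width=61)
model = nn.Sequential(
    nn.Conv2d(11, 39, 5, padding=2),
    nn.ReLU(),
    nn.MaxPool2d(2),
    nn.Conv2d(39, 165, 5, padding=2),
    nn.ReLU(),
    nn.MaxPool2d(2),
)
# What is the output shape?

Input shape: (30, 11, 70, 61)
  -> after first Conv2d: (30, 39, 70, 61)
  -> after first MaxPool2d: (30, 39, 35, 30)
  -> after second Conv2d: (30, 165, 35, 30)
Output shape: (30, 165, 17, 15)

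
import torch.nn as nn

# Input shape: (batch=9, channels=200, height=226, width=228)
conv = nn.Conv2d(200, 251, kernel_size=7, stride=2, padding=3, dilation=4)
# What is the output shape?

Input shape: (9, 200, 226, 228)
Output shape: (9, 251, 104, 105)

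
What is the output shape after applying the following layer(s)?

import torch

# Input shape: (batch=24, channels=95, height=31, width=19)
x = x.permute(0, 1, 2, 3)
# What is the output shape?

Input shape: (24, 95, 31, 19)
Output shape: (24, 95, 31, 19)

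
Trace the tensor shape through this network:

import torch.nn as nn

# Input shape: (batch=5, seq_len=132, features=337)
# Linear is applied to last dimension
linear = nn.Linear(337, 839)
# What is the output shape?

Input shape: (5, 132, 337)
Output shape: (5, 132, 839)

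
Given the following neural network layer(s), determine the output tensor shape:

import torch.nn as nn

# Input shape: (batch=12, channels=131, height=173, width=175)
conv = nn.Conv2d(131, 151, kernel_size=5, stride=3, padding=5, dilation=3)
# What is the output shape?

Input shape: (12, 131, 173, 175)
Output shape: (12, 151, 57, 58)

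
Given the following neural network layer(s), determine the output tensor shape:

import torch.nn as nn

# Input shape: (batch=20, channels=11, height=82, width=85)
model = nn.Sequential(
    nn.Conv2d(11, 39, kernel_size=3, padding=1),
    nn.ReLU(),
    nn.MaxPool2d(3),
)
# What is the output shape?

Input shape: (20, 11, 82, 85)
  -> after Conv2d: (20, 39, 82, 85)
  -> after ReLU: (20, 39, 82, 85)
Output shape: (20, 39, 27, 28)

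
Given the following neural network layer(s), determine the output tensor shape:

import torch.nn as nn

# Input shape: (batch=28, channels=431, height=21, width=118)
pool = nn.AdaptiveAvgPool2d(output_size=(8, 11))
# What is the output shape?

Input shape: (28, 431, 21, 118)
Output shape: (28, 431, 8, 11)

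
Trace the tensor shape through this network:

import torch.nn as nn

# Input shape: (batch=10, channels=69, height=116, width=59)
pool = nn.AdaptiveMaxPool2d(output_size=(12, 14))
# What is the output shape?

Input shape: (10, 69, 116, 59)
Output shape: (10, 69, 12, 14)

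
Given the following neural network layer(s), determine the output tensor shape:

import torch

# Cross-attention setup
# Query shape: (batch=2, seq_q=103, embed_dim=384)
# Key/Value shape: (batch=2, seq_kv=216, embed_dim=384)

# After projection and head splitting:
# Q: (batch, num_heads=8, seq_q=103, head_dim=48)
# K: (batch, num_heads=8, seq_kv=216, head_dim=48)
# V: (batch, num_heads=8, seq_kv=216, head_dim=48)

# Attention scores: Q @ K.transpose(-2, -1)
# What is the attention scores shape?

Input shape: (2, 103, 384)
Output shape: (2, 8, 103, 216)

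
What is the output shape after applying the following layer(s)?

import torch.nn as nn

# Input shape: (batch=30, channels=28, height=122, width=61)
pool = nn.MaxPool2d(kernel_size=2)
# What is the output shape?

Input shape: (30, 28, 122, 61)
Output shape: (30, 28, 61, 30)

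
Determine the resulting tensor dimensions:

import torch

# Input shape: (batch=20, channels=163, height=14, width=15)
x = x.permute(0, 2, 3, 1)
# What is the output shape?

Input shape: (20, 163, 14, 15)
Output shape: (20, 14, 15, 163)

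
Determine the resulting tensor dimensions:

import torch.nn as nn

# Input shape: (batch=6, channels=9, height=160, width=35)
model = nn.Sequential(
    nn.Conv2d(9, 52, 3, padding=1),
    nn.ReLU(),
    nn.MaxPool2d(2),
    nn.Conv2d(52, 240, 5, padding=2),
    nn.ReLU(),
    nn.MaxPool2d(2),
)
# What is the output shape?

Input shape: (6, 9, 160, 35)
  -> after first Conv2d: (6, 52, 160, 35)
  -> after first MaxPool2d: (6, 52, 80, 17)
  -> after second Conv2d: (6, 240, 80, 17)
Output shape: (6, 240, 40, 8)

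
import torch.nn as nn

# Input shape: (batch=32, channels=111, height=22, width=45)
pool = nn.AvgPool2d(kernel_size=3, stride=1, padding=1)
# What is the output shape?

Input shape: (32, 111, 22, 45)
Output shape: (32, 111, 22, 45)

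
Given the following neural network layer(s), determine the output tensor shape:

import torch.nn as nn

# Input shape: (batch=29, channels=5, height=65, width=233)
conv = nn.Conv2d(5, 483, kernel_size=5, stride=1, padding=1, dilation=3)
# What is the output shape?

Input shape: (29, 5, 65, 233)
Output shape: (29, 483, 55, 223)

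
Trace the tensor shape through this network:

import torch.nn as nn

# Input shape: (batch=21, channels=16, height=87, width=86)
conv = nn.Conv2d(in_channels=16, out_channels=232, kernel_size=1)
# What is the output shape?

Input shape: (21, 16, 87, 86)
Output shape: (21, 232, 87, 86)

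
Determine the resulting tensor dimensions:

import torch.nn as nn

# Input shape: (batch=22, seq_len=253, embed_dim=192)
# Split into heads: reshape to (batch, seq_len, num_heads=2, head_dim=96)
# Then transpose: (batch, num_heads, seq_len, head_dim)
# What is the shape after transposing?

Input shape: (22, 253, 192)
  -> after reshape: (22, 253, 2, 96)
Output shape: (22, 2, 253, 96)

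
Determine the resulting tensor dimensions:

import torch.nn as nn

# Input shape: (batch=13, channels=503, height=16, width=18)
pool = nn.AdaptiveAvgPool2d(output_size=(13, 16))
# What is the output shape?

Input shape: (13, 503, 16, 18)
Output shape: (13, 503, 13, 16)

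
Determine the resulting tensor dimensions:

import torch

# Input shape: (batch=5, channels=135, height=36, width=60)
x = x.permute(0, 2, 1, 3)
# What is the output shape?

Input shape: (5, 135, 36, 60)
Output shape: (5, 36, 135, 60)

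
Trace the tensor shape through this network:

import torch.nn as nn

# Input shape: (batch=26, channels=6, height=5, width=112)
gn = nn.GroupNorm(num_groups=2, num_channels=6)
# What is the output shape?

Input shape: (26, 6, 5, 112)
Output shape: (26, 6, 5, 112)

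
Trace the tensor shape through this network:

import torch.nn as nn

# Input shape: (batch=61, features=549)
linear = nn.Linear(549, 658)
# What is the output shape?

Input shape: (61, 549)
Output shape: (61, 658)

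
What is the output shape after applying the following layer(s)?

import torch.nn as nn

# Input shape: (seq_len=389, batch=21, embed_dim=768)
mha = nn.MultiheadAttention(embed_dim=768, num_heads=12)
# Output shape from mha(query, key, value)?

Input shape: (389, 21, 768)
Output shape: (389, 21, 768)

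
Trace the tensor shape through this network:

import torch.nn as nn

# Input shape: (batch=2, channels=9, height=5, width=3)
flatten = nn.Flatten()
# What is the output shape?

Input shape: (2, 9, 5, 3)
Output shape: (2, 135)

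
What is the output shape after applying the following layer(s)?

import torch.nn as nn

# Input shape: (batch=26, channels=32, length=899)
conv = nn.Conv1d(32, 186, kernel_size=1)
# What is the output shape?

Input shape: (26, 32, 899)
Output shape: (26, 186, 899)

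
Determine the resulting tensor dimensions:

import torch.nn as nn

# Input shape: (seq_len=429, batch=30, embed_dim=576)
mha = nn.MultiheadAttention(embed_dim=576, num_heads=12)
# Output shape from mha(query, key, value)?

Input shape: (429, 30, 576)
Output shape: (429, 30, 576)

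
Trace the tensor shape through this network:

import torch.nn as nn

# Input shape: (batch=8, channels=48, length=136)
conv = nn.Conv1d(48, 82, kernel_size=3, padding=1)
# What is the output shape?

Input shape: (8, 48, 136)
Output shape: (8, 82, 136)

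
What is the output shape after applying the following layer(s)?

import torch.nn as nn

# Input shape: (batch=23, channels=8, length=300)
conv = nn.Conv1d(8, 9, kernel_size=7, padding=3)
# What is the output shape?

Input shape: (23, 8, 300)
Output shape: (23, 9, 300)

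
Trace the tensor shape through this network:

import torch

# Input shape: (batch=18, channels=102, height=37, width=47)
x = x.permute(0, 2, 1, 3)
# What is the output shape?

Input shape: (18, 102, 37, 47)
Output shape: (18, 37, 102, 47)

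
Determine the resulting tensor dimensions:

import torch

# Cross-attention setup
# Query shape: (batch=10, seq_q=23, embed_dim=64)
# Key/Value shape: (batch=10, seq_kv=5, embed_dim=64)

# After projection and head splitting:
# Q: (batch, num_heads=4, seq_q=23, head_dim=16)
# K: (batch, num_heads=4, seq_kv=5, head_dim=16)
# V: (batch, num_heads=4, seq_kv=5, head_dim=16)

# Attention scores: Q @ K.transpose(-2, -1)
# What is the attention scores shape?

Input shape: (10, 23, 64)
Output shape: (10, 4, 23, 5)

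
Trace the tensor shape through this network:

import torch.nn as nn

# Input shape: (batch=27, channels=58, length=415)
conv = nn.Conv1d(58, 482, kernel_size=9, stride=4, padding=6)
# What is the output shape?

Input shape: (27, 58, 415)
Output shape: (27, 482, 105)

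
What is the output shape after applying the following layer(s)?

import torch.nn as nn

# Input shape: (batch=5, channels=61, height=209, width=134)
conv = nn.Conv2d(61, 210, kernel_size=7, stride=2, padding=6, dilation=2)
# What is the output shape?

Input shape: (5, 61, 209, 134)
Output shape: (5, 210, 105, 67)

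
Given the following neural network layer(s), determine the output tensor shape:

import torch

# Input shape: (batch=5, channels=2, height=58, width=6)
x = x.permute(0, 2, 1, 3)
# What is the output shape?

Input shape: (5, 2, 58, 6)
Output shape: (5, 58, 2, 6)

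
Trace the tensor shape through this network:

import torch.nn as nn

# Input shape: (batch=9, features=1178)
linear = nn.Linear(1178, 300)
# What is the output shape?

Input shape: (9, 1178)
Output shape: (9, 300)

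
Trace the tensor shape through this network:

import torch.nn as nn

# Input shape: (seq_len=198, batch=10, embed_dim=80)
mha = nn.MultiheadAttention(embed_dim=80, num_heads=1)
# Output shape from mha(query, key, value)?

Input shape: (198, 10, 80)
Output shape: (198, 10, 80)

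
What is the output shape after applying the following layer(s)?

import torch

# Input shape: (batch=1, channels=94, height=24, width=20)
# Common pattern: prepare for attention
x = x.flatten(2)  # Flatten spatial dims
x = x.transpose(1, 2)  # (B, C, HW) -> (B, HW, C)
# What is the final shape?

Input shape: (1, 94, 24, 20)
  -> after flatten(2): (1, 94, 480)
Output shape: (1, 480, 94)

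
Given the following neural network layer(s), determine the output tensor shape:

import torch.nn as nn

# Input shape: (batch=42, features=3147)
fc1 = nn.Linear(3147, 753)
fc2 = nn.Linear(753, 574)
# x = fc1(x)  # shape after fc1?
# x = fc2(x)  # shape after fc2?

Input shape: (42, 3147)
  -> after fc1: (42, 753)
Output shape: (42, 574)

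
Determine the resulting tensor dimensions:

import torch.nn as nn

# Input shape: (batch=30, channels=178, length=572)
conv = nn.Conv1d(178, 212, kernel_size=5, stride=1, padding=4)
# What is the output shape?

Input shape: (30, 178, 572)
Output shape: (30, 212, 576)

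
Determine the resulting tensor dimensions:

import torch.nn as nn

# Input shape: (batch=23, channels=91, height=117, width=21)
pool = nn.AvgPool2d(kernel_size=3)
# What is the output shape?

Input shape: (23, 91, 117, 21)
Output shape: (23, 91, 39, 7)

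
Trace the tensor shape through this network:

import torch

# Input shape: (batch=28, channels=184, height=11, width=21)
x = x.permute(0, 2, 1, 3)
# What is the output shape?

Input shape: (28, 184, 11, 21)
Output shape: (28, 11, 184, 21)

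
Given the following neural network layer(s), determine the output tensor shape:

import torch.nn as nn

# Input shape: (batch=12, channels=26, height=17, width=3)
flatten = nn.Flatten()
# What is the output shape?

Input shape: (12, 26, 17, 3)
Output shape: (12, 1326)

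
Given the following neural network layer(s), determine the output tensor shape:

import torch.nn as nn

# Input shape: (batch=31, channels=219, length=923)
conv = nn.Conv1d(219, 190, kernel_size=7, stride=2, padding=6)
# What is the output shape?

Input shape: (31, 219, 923)
Output shape: (31, 190, 465)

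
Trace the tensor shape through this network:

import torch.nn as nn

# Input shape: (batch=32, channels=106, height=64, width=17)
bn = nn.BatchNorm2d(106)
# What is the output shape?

Input shape: (32, 106, 64, 17)
Output shape: (32, 106, 64, 17)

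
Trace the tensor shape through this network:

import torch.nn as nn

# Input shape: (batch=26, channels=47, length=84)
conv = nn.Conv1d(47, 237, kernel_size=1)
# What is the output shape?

Input shape: (26, 47, 84)
Output shape: (26, 237, 84)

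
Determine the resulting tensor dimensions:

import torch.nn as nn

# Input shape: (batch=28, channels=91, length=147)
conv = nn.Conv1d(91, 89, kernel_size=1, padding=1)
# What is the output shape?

Input shape: (28, 91, 147)
Output shape: (28, 89, 149)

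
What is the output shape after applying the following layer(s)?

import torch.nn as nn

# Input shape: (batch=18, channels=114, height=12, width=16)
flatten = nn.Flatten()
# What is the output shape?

Input shape: (18, 114, 12, 16)
Output shape: (18, 21888)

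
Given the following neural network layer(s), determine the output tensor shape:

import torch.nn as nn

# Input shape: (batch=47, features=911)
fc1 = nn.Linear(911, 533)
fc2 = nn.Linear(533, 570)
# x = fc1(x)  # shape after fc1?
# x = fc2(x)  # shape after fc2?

Input shape: (47, 911)
  -> after fc1: (47, 533)
Output shape: (47, 570)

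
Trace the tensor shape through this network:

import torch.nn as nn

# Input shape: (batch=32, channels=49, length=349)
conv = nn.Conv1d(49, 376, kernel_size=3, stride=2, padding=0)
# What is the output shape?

Input shape: (32, 49, 349)
Output shape: (32, 376, 174)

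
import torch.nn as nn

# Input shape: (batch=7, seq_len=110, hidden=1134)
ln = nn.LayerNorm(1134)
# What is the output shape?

Input shape: (7, 110, 1134)
Output shape: (7, 110, 1134)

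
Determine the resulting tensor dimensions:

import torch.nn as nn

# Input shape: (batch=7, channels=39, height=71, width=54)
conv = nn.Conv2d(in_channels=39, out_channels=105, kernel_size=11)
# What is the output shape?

Input shape: (7, 39, 71, 54)
Output shape: (7, 105, 61, 44)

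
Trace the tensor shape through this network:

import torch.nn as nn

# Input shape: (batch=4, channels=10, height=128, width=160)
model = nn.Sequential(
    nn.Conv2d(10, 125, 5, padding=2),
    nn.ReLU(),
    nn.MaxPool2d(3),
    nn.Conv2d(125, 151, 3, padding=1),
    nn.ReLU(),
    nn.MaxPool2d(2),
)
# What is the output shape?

Input shape: (4, 10, 128, 160)
  -> after first Conv2d: (4, 125, 128, 160)
  -> after first MaxPool2d: (4, 125, 42, 53)
  -> after second Conv2d: (4, 151, 42, 53)
Output shape: (4, 151, 21, 26)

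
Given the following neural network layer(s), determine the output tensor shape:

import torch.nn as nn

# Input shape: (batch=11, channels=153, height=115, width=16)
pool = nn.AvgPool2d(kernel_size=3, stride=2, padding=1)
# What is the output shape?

Input shape: (11, 153, 115, 16)
Output shape: (11, 153, 58, 8)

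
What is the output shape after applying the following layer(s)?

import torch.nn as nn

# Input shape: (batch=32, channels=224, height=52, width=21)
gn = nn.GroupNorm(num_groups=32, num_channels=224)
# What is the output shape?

Input shape: (32, 224, 52, 21)
Output shape: (32, 224, 52, 21)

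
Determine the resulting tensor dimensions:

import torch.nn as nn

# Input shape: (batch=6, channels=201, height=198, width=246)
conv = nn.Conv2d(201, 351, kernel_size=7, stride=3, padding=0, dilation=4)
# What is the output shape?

Input shape: (6, 201, 198, 246)
Output shape: (6, 351, 58, 74)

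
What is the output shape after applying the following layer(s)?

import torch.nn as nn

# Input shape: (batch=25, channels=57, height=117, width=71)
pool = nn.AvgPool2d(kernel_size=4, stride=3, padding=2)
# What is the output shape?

Input shape: (25, 57, 117, 71)
Output shape: (25, 57, 40, 24)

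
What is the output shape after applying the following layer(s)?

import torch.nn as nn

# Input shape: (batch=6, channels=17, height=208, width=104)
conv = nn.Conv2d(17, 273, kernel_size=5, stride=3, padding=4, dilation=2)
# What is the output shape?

Input shape: (6, 17, 208, 104)
Output shape: (6, 273, 70, 35)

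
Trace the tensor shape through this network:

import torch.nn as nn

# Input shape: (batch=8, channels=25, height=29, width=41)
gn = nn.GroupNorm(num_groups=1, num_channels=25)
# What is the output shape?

Input shape: (8, 25, 29, 41)
Output shape: (8, 25, 29, 41)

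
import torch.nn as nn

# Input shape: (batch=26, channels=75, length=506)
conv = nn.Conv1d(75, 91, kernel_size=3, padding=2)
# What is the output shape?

Input shape: (26, 75, 506)
Output shape: (26, 91, 508)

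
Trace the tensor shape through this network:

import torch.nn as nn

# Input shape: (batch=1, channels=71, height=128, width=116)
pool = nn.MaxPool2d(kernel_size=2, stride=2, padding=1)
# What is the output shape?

Input shape: (1, 71, 128, 116)
Output shape: (1, 71, 65, 59)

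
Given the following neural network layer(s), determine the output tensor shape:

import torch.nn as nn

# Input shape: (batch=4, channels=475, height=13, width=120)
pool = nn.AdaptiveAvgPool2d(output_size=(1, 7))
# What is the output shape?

Input shape: (4, 475, 13, 120)
Output shape: (4, 475, 1, 7)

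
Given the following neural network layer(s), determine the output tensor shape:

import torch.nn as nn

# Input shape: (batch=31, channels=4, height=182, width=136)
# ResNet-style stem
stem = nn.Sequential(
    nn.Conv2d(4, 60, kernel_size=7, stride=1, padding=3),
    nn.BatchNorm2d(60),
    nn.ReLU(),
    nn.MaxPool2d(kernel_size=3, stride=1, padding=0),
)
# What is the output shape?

Input shape: (31, 4, 182, 136)
  -> after Conv2d 7x7 stride=1: (31, 60, 182, 136)
Output shape: (31, 60, 180, 134)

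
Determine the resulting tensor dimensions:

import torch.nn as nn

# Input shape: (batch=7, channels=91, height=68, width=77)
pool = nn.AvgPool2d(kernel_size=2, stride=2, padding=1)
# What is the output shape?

Input shape: (7, 91, 68, 77)
Output shape: (7, 91, 35, 39)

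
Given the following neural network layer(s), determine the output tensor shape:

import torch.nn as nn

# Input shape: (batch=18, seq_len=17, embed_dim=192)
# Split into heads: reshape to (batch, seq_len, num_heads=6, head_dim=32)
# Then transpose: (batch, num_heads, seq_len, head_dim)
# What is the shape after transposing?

Input shape: (18, 17, 192)
  -> after reshape: (18, 17, 6, 32)
Output shape: (18, 6, 17, 32)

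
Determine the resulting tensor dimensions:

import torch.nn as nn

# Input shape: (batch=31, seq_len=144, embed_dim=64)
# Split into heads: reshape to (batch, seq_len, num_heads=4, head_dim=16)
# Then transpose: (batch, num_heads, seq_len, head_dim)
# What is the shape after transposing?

Input shape: (31, 144, 64)
  -> after reshape: (31, 144, 4, 16)
Output shape: (31, 4, 144, 16)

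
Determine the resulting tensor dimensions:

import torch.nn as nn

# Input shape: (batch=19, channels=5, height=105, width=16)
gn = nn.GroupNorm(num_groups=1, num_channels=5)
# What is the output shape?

Input shape: (19, 5, 105, 16)
Output shape: (19, 5, 105, 16)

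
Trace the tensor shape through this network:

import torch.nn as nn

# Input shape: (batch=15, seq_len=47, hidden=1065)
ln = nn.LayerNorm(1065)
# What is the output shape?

Input shape: (15, 47, 1065)
Output shape: (15, 47, 1065)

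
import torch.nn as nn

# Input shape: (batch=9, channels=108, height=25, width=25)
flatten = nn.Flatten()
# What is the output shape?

Input shape: (9, 108, 25, 25)
Output shape: (9, 67500)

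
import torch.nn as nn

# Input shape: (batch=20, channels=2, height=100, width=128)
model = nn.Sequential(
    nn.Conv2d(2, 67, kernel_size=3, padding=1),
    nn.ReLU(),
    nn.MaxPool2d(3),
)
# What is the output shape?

Input shape: (20, 2, 100, 128)
  -> after Conv2d: (20, 67, 100, 128)
  -> after ReLU: (20, 67, 100, 128)
Output shape: (20, 67, 33, 42)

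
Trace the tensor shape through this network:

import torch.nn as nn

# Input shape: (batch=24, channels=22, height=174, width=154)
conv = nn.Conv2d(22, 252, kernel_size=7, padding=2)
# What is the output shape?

Input shape: (24, 22, 174, 154)
Output shape: (24, 252, 172, 152)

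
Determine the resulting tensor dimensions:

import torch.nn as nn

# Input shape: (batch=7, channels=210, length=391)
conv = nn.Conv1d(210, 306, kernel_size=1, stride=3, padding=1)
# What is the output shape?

Input shape: (7, 210, 391)
Output shape: (7, 306, 131)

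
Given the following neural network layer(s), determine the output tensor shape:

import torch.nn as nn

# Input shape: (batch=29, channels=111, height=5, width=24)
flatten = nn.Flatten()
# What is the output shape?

Input shape: (29, 111, 5, 24)
Output shape: (29, 13320)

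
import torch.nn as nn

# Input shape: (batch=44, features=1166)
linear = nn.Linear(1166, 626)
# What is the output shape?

Input shape: (44, 1166)
Output shape: (44, 626)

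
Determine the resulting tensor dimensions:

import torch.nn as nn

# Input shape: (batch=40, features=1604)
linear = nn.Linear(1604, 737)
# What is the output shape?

Input shape: (40, 1604)
Output shape: (40, 737)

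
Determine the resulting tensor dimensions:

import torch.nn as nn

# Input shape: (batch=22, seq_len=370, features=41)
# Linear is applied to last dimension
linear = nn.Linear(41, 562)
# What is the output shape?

Input shape: (22, 370, 41)
Output shape: (22, 370, 562)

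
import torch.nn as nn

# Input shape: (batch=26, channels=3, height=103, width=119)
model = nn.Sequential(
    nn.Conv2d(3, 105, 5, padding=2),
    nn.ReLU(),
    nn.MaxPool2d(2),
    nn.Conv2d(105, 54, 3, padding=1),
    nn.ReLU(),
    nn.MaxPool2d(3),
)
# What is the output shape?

Input shape: (26, 3, 103, 119)
  -> after first Conv2d: (26, 105, 103, 119)
  -> after first MaxPool2d: (26, 105, 51, 59)
  -> after second Conv2d: (26, 54, 51, 59)
Output shape: (26, 54, 17, 19)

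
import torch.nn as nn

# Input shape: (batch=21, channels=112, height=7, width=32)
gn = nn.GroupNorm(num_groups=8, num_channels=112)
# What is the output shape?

Input shape: (21, 112, 7, 32)
Output shape: (21, 112, 7, 32)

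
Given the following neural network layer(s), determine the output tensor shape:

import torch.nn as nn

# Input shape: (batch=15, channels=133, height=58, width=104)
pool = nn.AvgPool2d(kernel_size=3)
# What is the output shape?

Input shape: (15, 133, 58, 104)
Output shape: (15, 133, 19, 34)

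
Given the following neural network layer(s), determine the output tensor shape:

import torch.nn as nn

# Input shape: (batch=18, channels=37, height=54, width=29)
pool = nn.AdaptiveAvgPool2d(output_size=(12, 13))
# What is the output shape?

Input shape: (18, 37, 54, 29)
Output shape: (18, 37, 12, 13)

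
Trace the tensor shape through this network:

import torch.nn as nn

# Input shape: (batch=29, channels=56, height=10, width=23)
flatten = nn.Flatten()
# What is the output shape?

Input shape: (29, 56, 10, 23)
Output shape: (29, 12880)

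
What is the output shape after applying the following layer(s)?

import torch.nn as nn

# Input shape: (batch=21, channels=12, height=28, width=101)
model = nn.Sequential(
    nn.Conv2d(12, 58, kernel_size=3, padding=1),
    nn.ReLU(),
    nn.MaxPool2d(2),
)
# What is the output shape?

Input shape: (21, 12, 28, 101)
  -> after Conv2d: (21, 58, 28, 101)
  -> after ReLU: (21, 58, 28, 101)
Output shape: (21, 58, 14, 50)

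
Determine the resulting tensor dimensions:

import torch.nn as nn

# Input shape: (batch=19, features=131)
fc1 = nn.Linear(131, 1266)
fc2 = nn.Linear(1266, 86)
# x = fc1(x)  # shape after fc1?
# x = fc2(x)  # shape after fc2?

Input shape: (19, 131)
  -> after fc1: (19, 1266)
Output shape: (19, 86)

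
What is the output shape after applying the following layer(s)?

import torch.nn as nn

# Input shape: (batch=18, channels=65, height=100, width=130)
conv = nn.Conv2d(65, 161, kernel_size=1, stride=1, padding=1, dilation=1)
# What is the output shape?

Input shape: (18, 65, 100, 130)
Output shape: (18, 161, 102, 132)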